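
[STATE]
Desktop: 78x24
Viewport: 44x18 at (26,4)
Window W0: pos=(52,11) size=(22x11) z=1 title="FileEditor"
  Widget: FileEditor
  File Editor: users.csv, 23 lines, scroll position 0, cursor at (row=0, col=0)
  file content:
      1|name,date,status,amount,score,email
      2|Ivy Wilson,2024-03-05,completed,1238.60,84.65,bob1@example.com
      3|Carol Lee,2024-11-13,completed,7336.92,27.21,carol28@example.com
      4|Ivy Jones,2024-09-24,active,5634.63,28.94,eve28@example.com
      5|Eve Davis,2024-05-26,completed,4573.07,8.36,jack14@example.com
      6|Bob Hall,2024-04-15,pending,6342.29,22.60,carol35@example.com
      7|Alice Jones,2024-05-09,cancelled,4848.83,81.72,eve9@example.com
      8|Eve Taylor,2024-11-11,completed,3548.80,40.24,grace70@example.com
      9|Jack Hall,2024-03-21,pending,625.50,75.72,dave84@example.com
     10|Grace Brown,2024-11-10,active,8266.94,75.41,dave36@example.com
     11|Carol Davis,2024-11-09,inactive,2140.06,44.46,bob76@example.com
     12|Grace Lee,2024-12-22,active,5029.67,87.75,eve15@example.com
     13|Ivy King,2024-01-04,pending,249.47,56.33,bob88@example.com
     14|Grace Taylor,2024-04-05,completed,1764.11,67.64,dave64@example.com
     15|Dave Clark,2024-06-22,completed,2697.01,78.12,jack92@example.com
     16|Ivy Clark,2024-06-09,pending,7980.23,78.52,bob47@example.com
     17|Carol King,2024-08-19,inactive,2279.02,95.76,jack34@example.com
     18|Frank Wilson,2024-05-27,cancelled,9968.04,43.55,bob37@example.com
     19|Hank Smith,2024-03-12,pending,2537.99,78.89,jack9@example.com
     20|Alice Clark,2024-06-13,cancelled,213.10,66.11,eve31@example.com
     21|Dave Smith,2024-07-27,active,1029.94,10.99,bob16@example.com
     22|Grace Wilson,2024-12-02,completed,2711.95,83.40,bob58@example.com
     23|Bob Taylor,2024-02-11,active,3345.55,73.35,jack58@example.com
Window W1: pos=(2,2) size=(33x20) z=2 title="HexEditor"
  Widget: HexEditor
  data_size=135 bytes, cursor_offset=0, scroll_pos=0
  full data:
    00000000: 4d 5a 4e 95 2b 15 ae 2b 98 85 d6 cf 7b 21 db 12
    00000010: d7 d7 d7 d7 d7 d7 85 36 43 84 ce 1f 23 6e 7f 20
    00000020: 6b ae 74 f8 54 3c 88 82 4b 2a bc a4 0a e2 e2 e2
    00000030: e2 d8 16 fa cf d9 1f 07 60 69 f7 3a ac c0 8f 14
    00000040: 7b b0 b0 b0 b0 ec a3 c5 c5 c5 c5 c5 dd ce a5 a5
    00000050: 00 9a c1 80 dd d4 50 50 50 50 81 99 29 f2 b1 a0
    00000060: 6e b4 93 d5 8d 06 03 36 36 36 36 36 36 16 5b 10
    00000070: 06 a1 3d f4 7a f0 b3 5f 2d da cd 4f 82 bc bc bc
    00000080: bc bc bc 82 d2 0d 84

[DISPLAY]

────────┨                                   
b 15 ae ┃                                   
7 d7 85 ┃                                   
4 3c 88 ┃                                   
f d9 1f ┃                                   
0 ec a3 ┃                                   
d d4 50 ┃                                   
d 06 03 ┃                 ┏━━━━━━━━━━━━━━━━━
a f0 b3 ┃                 ┃ FileEditor      
2 0d 84 ┃                 ┠─────────────────
        ┃                 ┃█ame,date,status,
        ┃                 ┃Ivy Wilson,2024-0
        ┃                 ┃Carol Lee,2024-11
        ┃                 ┃Ivy Jones,2024-09
        ┃                 ┃Eve Davis,2024-05
        ┃                 ┃Bob Hall,2024-04-
        ┃                 ┃Alice Jones,2024-
━━━━━━━━┛                 ┗━━━━━━━━━━━━━━━━━


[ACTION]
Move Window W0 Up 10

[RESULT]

────────┨                 ┃█ame,date,status,
b 15 ae ┃                 ┃Ivy Wilson,2024-0
7 d7 85 ┃                 ┃Carol Lee,2024-11
4 3c 88 ┃                 ┃Ivy Jones,2024-09
f d9 1f ┃                 ┃Eve Davis,2024-05
0 ec a3 ┃                 ┃Bob Hall,2024-04-
d d4 50 ┃                 ┃Alice Jones,2024-
d 06 03 ┃                 ┗━━━━━━━━━━━━━━━━━
a f0 b3 ┃                                   
2 0d 84 ┃                                   
        ┃                                   
        ┃                                   
        ┃                                   
        ┃                                   
        ┃                                   
        ┃                                   
        ┃                                   
━━━━━━━━┛                                   


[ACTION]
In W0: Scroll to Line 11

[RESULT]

────────┨                 ┃Carol Davis,2024-
b 15 ae ┃                 ┃Grace Lee,2024-12
7 d7 85 ┃                 ┃Ivy King,2024-01-
4 3c 88 ┃                 ┃Grace Taylor,2024
f d9 1f ┃                 ┃Dave Clark,2024-0
0 ec a3 ┃                 ┃Ivy Clark,2024-06
d d4 50 ┃                 ┃Carol King,2024-0
d 06 03 ┃                 ┗━━━━━━━━━━━━━━━━━
a f0 b3 ┃                                   
2 0d 84 ┃                                   
        ┃                                   
        ┃                                   
        ┃                                   
        ┃                                   
        ┃                                   
        ┃                                   
        ┃                                   
━━━━━━━━┛                                   


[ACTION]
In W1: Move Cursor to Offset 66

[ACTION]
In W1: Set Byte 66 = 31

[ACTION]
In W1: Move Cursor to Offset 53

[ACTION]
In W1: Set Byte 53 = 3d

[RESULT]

────────┨                 ┃Carol Davis,2024-
b 15 ae ┃                 ┃Grace Lee,2024-12
7 d7 85 ┃                 ┃Ivy King,2024-01-
4 3c 88 ┃                 ┃Grace Taylor,2024
f 3D 1f ┃                 ┃Dave Clark,2024-0
0 ec a3 ┃                 ┃Ivy Clark,2024-06
d d4 50 ┃                 ┃Carol King,2024-0
d 06 03 ┃                 ┗━━━━━━━━━━━━━━━━━
a f0 b3 ┃                                   
2 0d 84 ┃                                   
        ┃                                   
        ┃                                   
        ┃                                   
        ┃                                   
        ┃                                   
        ┃                                   
        ┃                                   
━━━━━━━━┛                                   


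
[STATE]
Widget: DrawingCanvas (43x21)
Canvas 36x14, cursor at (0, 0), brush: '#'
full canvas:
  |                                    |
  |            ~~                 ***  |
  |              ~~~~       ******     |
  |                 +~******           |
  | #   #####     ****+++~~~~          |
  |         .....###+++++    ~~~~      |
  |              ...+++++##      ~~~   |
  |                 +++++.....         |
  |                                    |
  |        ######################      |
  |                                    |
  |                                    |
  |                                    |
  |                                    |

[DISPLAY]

+                                          
            ~~                 ***         
              ~~~~       ******            
                 +~******                  
 #   #####     ****+++~~~~                 
         .....###+++++    ~~~~             
              ...+++++##      ~~~          
                 +++++.....                
                                           
        ######################             
                                           
                                           
                                           
                                           
                                           
                                           
                                           
                                           
                                           
                                           
                                           


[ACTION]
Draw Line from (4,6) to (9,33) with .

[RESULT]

+                                          
            ~~                 ***         
              ~~~~       ******            
                 +~******                  
 #   #...#     ****+++~~~~                 
         ......##+++++    ~~~~             
              ......++##      ~~~          
                 +++.......                
                         ......            
        ###################### ...         
                                           
                                           
                                           
                                           
                                           
                                           
                                           
                                           
                                           
                                           
                                           


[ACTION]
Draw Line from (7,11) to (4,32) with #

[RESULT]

+                                          
            ~~                 ***         
              ~~~~       ******            
                 +~******                  
 #   #...#     ****+++~~~~   ####          
         ......##+++++#######~             
              .#########      ~~~          
           ####  +++.......                
                         ......            
        ###################### ...         
                                           
                                           
                                           
                                           
                                           
                                           
                                           
                                           
                                           
                                           
                                           


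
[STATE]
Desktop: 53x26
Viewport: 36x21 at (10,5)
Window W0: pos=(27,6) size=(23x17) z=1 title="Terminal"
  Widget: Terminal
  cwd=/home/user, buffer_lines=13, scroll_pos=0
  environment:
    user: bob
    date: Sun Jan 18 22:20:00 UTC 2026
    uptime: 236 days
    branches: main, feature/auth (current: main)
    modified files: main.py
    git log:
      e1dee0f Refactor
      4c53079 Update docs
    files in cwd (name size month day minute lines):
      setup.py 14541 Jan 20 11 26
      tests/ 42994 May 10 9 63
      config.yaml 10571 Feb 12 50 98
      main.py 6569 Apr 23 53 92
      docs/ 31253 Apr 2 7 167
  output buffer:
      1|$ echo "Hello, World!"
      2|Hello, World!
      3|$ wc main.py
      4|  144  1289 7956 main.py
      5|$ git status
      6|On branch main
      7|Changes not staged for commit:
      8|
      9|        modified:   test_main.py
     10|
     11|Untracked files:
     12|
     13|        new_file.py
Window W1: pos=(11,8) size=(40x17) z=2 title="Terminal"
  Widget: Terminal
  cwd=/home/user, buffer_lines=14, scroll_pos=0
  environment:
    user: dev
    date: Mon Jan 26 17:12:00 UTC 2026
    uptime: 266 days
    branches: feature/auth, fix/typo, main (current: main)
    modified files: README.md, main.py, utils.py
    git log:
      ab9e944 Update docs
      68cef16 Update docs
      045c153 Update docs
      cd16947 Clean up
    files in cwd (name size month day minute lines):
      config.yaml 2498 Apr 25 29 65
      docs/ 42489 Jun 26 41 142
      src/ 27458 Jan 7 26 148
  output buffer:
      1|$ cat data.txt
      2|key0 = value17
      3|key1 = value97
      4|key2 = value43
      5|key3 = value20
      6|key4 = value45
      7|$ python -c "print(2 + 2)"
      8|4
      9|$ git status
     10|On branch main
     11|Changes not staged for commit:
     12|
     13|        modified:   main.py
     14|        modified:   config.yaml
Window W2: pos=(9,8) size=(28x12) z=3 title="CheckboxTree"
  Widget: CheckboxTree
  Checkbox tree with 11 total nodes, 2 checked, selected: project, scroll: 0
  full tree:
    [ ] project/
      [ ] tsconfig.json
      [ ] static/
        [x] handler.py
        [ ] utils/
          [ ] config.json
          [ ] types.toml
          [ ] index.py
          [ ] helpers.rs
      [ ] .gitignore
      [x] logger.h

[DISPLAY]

                                    
                 ┏━━━━━━━━━━━━━━━━━━
                 ┃ Terminal         
━━━━━━━━━━━━━━━━━━━━━━━━━━┓━━━━━━━━━
 CheckboxTree             ┃         
──────────────────────────┨─────────
>[-] project/             ┃         
   [ ] tsconfig.json      ┃         
   [-] static/            ┃         
     [x] handler.py       ┃         
     [ ] utils/           ┃         
       [ ] config.json    ┃         
       [ ] types.toml     ┃"        
       [ ] index.py       ┃         
━━━━━━━━━━━━━━━━━━━━━━━━━━┛         
 ┃On branch main                    
 ┃Changes not staged for commit:    
 ┃                                  
 ┃        modified:   main.py       
 ┗━━━━━━━━━━━━━━━━━━━━━━━━━━━━━━━━━━
                                    


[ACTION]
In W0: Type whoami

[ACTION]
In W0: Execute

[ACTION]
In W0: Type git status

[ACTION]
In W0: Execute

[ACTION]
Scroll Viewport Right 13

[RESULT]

                                    
          ┏━━━━━━━━━━━━━━━━━━━━━┓   
          ┃ Terminal            ┃   
━━━━━━━━━━━━━━━━━━━┓━━━━━━━━━━━━━┓  
oxTree             ┃             ┃  
───────────────────┨─────────────┨  
oject/             ┃             ┃  
tsconfig.json      ┃             ┃  
static/            ┃             ┃  
] handler.py       ┃             ┃  
] utils/           ┃             ┃  
[ ] config.json    ┃             ┃  
[ ] types.toml     ┃"            ┃  
[ ] index.py       ┃             ┃  
━━━━━━━━━━━━━━━━━━━┛             ┃  
anch main                        ┃  
es not staged for commit:        ┃  
                                 ┃  
   modified:   main.py           ┃  
━━━━━━━━━━━━━━━━━━━━━━━━━━━━━━━━━┛  
                                    


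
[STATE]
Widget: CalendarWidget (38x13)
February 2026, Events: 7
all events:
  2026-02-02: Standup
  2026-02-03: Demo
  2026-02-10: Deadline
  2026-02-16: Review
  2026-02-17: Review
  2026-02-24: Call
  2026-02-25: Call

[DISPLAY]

            February 2026             
Mo Tu We Th Fr Sa Su                  
                   1                  
 2*  3*  4  5  6  7  8                
 9 10* 11 12 13 14 15                 
16* 17* 18 19 20 21 22                
23 24* 25* 26 27 28                   
                                      
                                      
                                      
                                      
                                      
                                      


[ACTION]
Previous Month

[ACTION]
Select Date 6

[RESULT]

             January 2026             
Mo Tu We Th Fr Sa Su                  
          1  2  3  4                  
 5 [ 6]  7  8  9 10 11                
12 13 14 15 16 17 18                  
19 20 21 22 23 24 25                  
26 27 28 29 30 31                     
                                      
                                      
                                      
                                      
                                      
                                      


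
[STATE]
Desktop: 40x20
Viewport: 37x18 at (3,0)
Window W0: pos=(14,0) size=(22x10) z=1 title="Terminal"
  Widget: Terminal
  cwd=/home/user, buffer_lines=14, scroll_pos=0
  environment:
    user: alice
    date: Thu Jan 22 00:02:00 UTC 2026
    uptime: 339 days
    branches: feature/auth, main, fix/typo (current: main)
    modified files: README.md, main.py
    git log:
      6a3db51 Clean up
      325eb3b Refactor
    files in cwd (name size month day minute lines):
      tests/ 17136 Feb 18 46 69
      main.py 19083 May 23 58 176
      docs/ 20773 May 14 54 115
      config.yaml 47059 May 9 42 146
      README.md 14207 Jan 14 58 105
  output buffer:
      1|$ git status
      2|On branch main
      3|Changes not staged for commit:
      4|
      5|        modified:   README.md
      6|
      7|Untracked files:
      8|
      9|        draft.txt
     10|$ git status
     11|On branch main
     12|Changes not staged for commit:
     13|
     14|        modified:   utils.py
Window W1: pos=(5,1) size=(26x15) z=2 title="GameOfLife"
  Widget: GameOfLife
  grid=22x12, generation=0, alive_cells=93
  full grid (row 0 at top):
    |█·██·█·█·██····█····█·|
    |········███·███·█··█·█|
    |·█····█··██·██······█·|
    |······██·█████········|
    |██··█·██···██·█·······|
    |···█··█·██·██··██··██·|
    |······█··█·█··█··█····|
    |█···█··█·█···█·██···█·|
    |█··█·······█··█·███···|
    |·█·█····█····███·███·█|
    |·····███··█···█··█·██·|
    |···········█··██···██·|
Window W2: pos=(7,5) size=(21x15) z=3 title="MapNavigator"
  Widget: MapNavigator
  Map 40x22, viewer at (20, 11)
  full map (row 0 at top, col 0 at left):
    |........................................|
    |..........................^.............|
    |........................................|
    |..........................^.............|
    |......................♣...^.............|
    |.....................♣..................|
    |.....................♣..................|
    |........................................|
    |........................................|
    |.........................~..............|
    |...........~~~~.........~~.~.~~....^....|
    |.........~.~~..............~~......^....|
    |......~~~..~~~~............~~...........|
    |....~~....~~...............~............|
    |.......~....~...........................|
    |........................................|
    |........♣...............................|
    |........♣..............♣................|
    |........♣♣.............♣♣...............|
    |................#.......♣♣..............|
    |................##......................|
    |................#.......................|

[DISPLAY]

           ┏━━━━━━━━━━━━━━━━━━━━┓    
  ┏━━━━━━━━━━━━━━━━━━━━━━━━┓    ┃    
  ┃ GameOfLife             ┃────┨    
  ┠────────────────────────┨    ┃    
  ┃Gen: 0                  ┃    ┃    
  ┃·┏━━━━━━━━━━━━━━━━━━━┓  ┃ed f┃    
  ┃·┃ MapNavigator      ┃  ┃    ┃    
  ┃·┠───────────────────┨  ┃:   ┃    
  ┃█┃..........♣........┃  ┃    ┃    
  ┃·┃...................┃  ┃━━━━┛    
  ┃·┃...................┃  ┃         
  ┃█┃..............~....┃  ┃         
  ┃█┃~~~~.........~~.~.~┃  ┃         
  ┃·┃~~.......@......~~.┃  ┃         
  ┃·┃~~~~............~~.┃  ┃         
  ┗━┃~...............~..┃━━┛         
    ┃.~.................┃            
    ┃...................┃            


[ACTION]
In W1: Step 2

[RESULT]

           ┏━━━━━━━━━━━━━━━━━━━━┓    
  ┏━━━━━━━━━━━━━━━━━━━━━━━━┓    ┃    
  ┃ GameOfLife             ┃────┨    
  ┠────────────────────────┨    ┃    
  ┃Gen: 2                  ┃    ┃    
  ┃·┏━━━━━━━━━━━━━━━━━━━┓  ┃ed f┃    
  ┃█┃ MapNavigator      ┃  ┃    ┃    
  ┃·┠───────────────────┨  ┃:   ┃    
  ┃·┃..........♣........┃  ┃    ┃    
  ┃·┃...................┃  ┃━━━━┛    
  ┃·┃...................┃  ┃         
  ┃·┃..............~....┃  ┃         
  ┃·┃~~~~.........~~.~.~┃  ┃         
  ┃·┃~~.......@......~~.┃  ┃         
  ┃·┃~~~~............~~.┃  ┃         
  ┗━┃~...............~..┃━━┛         
    ┃.~.................┃            
    ┃...................┃            


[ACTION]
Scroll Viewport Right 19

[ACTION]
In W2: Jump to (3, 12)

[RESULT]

           ┏━━━━━━━━━━━━━━━━━━━━┓    
  ┏━━━━━━━━━━━━━━━━━━━━━━━━┓    ┃    
  ┃ GameOfLife             ┃────┨    
  ┠────────────────────────┨    ┃    
  ┃Gen: 2                  ┃    ┃    
  ┃·┏━━━━━━━━━━━━━━━━━━━┓  ┃ed f┃    
  ┃█┃ MapNavigator      ┃  ┃    ┃    
  ┃·┠───────────────────┨  ┃:   ┃    
  ┃·┃      .............┃  ┃    ┃    
  ┃·┃      .............┃  ┃━━━━┛    
  ┃·┃      .............┃  ┃         
  ┃·┃      ...........~~┃  ┃         
  ┃·┃      .........~.~~┃  ┃         
  ┃·┃      ...@..~~~..~~┃  ┃         
  ┃·┃      ....~~....~~.┃  ┃         
  ┗━┃      .......~....~┃━━┛         
    ┃      .............┃            
    ┃      ........♣....┃            


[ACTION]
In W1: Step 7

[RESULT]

           ┏━━━━━━━━━━━━━━━━━━━━┓    
  ┏━━━━━━━━━━━━━━━━━━━━━━━━┓    ┃    
  ┃ GameOfLife             ┃────┨    
  ┠────────────────────────┨    ┃    
  ┃Gen: 9                  ┃    ┃    
  ┃·┏━━━━━━━━━━━━━━━━━━━┓  ┃ed f┃    
  ┃·┃ MapNavigator      ┃  ┃    ┃    
  ┃·┠───────────────────┨  ┃:   ┃    
  ┃·┃      .............┃  ┃    ┃    
  ┃·┃      .............┃  ┃━━━━┛    
  ┃·┃      .............┃  ┃         
  ┃·┃      ...........~~┃  ┃         
  ┃·┃      .........~.~~┃  ┃         
  ┃·┃      ...@..~~~..~~┃  ┃         
  ┃·┃      ....~~....~~.┃  ┃         
  ┗━┃      .......~....~┃━━┛         
    ┃      .............┃            
    ┃      ........♣....┃            


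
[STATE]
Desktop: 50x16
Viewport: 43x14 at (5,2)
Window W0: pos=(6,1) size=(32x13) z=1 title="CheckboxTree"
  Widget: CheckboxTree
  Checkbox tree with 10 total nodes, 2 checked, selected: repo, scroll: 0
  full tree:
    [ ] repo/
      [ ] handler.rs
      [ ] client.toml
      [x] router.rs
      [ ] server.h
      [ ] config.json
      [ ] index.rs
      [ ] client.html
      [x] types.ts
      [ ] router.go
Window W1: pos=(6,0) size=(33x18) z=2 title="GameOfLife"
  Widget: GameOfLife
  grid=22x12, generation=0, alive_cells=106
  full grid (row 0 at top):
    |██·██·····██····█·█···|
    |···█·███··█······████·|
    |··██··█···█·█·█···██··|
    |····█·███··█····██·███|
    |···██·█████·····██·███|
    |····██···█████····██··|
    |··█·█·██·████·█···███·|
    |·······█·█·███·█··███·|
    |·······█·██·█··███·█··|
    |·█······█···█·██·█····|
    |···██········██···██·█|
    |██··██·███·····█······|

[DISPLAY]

 ┠───────────────────────────────┨         
 ┃Gen: 0                         ┃         
 ┃██·██·····██····█·█···         ┃         
 ┃···█·███··█······████·         ┃         
 ┃··██··█···█·█·█···██··         ┃         
 ┃····█·███··█····██·███         ┃         
 ┃···██·█████·····██·███         ┃         
 ┃····██···█████····██··         ┃         
 ┃··█·█·██·████·█···███·         ┃         
 ┃·······█·█·███·█··███·         ┃         
 ┃·······█·██·█··███·█··         ┃         
 ┃·█······█···█·██·█····         ┃         
 ┃···██········██···██·█         ┃         
 ┃██··██·███·····█······         ┃         


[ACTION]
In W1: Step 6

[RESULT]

 ┠───────────────────────────────┨         
 ┃Gen: 6                         ┃         
 ┃··█···█···············         ┃         
 ┃·██········█····███···         ┃         
 ┃██····██···█···█████··         ┃         
 ┃██·····██··█··█·····█·         ┃         
 ┃·█·█···██·█····█···█··         ┃         
 ┃··██··█··█············         ┃         
 ┃··██·█········█····█··         ┃         
 ┃···█·██···█···█·····██         ┃         
 ┃··█████···██··██·····█         ┃         
 ┃██···█···██···██····█·         ┃         
 ┃███·█····█████··█···█·         ┃         
 ┃··········██·█···█·█··         ┃         


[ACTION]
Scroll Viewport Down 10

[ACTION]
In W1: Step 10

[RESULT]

 ┠───────────────────────────────┨         
 ┃Gen: 16                        ┃         
 ┃·███········████······         ┃         
 ┃█···█·····██····█·····         ┃         
 ┃█·█·█···██·█·█········         ┃         
 ┃█·█·····█··█···██·····         ┃         
 ┃·█····█···█·███·······         ┃         
 ┃·····██··█···█········         ┃         
 ┃···█····█···█·········         ┃         
 ┃···███·····██·········         ┃         
 ┃····█·····█··█········         ┃         
 ┃██·········██·········         ┃         
 ┃██····················         ┃         
 ┃······················         ┃         


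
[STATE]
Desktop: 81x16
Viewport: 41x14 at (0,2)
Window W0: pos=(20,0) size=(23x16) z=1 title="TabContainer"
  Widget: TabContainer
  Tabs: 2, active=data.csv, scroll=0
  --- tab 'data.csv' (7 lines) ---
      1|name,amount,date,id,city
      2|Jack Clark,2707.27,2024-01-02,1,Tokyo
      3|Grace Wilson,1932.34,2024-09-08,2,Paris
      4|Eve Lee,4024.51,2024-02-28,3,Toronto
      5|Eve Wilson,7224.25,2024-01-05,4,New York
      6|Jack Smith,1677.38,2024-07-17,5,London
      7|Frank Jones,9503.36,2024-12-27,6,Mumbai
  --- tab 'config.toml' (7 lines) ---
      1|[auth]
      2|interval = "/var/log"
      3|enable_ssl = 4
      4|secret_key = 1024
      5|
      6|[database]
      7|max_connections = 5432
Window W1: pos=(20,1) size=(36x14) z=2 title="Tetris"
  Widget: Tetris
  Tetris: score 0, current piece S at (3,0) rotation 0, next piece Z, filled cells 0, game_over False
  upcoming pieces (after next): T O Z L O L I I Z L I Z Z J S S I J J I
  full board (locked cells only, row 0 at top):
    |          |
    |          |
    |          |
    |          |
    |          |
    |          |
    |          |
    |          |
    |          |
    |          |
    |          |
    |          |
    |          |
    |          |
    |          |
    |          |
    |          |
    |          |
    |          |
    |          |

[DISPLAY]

                    ┃ Tetris             
                    ┠────────────────────
                    ┃          │Next:    
                    ┃          │▓▓       
                    ┃          │ ▓▓      
                    ┃          │         
                    ┃          │         
                    ┃          │         
                    ┃          │Score:   
                    ┃          │0        
                    ┃          │         
                    ┃          │         
                    ┗━━━━━━━━━━━━━━━━━━━━
                    ┗━━━━━━━━━━━━━━━━━━━━


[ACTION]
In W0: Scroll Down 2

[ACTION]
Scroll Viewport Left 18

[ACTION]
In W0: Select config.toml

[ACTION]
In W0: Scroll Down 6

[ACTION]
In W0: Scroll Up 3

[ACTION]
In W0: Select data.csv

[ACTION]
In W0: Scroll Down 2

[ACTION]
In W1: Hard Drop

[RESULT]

                    ┃ Tetris             
                    ┠────────────────────
                    ┃          │Next:    
                    ┃          │ ▒       
                    ┃          │▒▒▒      
                    ┃          │         
                    ┃          │         
                    ┃          │         
                    ┃          │Score:   
                    ┃          │0        
                    ┃    ░░    │         
                    ┃   ░░     │         
                    ┗━━━━━━━━━━━━━━━━━━━━
                    ┗━━━━━━━━━━━━━━━━━━━━


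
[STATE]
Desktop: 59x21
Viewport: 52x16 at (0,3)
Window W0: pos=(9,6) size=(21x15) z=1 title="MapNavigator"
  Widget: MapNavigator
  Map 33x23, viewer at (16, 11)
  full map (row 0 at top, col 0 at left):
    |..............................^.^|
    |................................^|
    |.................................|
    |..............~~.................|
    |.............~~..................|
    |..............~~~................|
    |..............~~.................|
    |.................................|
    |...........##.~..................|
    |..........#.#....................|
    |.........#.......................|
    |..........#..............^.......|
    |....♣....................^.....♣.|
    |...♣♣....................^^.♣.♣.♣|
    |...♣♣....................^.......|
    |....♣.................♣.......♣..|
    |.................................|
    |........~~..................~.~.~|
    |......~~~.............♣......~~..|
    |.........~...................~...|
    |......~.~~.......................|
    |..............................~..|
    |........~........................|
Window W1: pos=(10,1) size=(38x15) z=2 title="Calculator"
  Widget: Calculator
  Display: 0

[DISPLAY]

          ┠────────────────────────────────────┨    
          ┃                                   0┃    
          ┃┌───┬───┬───┬───┐                   ┃    
         ┏┃│ 7 │ 8 │ 9 │ ÷ │                   ┃    
         ┃┃├───┼───┼───┼───┤                   ┃    
         ┠┃│ 4 │ 5 │ 6 │ × │                   ┃    
         ┃┃├───┼───┼───┼───┤                   ┃    
         ┃┃│ 1 │ 2 │ 3 │ - │                   ┃    
         ┃┃├───┼───┼───┼───┤                   ┃    
         ┃┃│ 0 │ . │ = │ + │                   ┃    
         ┃┃├───┼───┼───┼───┤                   ┃    
         ┃┃│ C │ MC│ MR│ M+│                   ┃    
         ┃┗━━━━━━━━━━━━━━━━━━━━━━━━━━━━━━━━━━━━┛    
         ┃..................^┃                      
         ┃..................^┃                      
         ┃...............♣...┃                      


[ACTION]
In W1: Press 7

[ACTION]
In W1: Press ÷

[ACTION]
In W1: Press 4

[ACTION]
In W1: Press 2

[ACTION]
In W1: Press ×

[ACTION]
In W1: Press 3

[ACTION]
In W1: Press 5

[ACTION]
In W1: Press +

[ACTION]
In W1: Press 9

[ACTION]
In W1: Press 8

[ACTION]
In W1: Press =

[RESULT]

          ┠────────────────────────────────────┨    
          ┃                         103.8333333┃    
          ┃┌───┬───┬───┬───┐                   ┃    
         ┏┃│ 7 │ 8 │ 9 │ ÷ │                   ┃    
         ┃┃├───┼───┼───┼───┤                   ┃    
         ┠┃│ 4 │ 5 │ 6 │ × │                   ┃    
         ┃┃├───┼───┼───┼───┤                   ┃    
         ┃┃│ 1 │ 2 │ 3 │ - │                   ┃    
         ┃┃├───┼───┼───┼───┤                   ┃    
         ┃┃│ 0 │ . │ = │ + │                   ┃    
         ┃┃├───┼───┼───┼───┤                   ┃    
         ┃┃│ C │ MC│ MR│ M+│                   ┃    
         ┃┗━━━━━━━━━━━━━━━━━━━━━━━━━━━━━━━━━━━━┛    
         ┃..................^┃                      
         ┃..................^┃                      
         ┃...............♣...┃                      


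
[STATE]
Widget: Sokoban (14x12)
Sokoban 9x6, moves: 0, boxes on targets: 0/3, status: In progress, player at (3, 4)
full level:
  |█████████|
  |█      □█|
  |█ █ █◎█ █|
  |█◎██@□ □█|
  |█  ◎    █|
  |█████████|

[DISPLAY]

█████████     
█      □█     
█ █ █◎█ █     
█◎██@□ □█     
█  ◎    █     
█████████     
Moves: 0  0/3 
              
              
              
              
              


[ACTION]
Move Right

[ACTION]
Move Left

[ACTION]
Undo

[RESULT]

█████████     
█      □█     
█ █ █◎█ █     
█◎██ @□□█     
█  ◎    █     
█████████     
Moves: 1  0/3 
              
              
              
              
              


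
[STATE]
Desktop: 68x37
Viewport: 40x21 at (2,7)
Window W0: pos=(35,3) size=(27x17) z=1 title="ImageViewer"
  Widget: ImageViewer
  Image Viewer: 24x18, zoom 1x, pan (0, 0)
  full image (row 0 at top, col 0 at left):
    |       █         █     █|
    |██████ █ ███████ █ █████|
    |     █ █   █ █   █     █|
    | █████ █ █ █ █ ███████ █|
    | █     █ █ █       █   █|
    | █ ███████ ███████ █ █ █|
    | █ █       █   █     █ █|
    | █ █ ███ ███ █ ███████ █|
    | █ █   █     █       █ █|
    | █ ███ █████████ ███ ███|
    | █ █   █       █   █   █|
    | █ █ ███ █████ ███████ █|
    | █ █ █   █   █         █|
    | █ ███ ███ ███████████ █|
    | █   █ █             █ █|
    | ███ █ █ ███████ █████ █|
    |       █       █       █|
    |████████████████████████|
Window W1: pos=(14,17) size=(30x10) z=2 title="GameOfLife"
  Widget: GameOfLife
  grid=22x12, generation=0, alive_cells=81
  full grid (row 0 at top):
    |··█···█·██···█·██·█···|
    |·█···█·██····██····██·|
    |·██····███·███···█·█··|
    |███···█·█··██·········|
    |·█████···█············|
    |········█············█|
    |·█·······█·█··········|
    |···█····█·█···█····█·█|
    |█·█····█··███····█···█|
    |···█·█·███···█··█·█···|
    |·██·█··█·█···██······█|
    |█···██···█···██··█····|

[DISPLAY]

                                 ┃██████
                                 ┃     █
                                 ┃ █████
                                 ┃ █    
                                 ┃ █ ███
                                 ┃ █ █  
                                 ┃ █ █ █
                                 ┃ █ █  
                                 ┃ █ ███
                                 ┃ █ █  
            ┏━━━━━━━━━━━━━━━━━━━━━━━━━━━
            ┃ GameOfLife                
            ┠───────────────────────────
            ┃Gen: 0                     
            ┃███···█·█··██·········     
            ┃·█████···█············     
            ┃········█············█     
            ┃·█·······█·█··········     
            ┃···█····█·█···█····█·█     
            ┗━━━━━━━━━━━━━━━━━━━━━━━━━━━
                                        


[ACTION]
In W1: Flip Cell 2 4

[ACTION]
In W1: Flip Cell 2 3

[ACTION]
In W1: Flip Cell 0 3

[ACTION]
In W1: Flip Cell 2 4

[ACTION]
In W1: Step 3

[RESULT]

                                 ┃██████
                                 ┃     █
                                 ┃ █████
                                 ┃ █    
                                 ┃ █ ███
                                 ┃ █ █  
                                 ┃ █ █ █
                                 ┃ █ █  
                                 ┃ █ ███
                                 ┃ █ █  
            ┏━━━━━━━━━━━━━━━━━━━━━━━━━━━
            ┃ GameOfLife                
            ┠───────────────────────────
            ┃Gen: 3                     
            ┃·█·█·█·██·████·█████··     
            ┃·█···█·█··············     
            ┃█·····█···············     
            ┃·█·██······██·········     
            ┃██·███··█···██····███·     
            ┗━━━━━━━━━━━━━━━━━━━━━━━━━━━
                                        
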